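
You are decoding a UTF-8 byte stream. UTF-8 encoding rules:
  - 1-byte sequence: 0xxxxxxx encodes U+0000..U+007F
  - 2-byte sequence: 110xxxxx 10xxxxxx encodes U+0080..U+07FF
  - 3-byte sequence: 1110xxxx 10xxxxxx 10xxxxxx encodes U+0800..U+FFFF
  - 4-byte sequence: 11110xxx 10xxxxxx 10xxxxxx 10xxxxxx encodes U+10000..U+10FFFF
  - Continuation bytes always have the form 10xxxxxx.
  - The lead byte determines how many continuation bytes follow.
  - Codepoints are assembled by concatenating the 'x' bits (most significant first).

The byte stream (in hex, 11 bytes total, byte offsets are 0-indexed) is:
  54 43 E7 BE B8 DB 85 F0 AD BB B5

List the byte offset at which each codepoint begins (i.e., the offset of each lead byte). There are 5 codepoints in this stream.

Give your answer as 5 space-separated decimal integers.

Byte[0]=54: 1-byte ASCII. cp=U+0054
Byte[1]=43: 1-byte ASCII. cp=U+0043
Byte[2]=E7: 3-byte lead, need 2 cont bytes. acc=0x7
Byte[3]=BE: continuation. acc=(acc<<6)|0x3E=0x1FE
Byte[4]=B8: continuation. acc=(acc<<6)|0x38=0x7FB8
Completed: cp=U+7FB8 (starts at byte 2)
Byte[5]=DB: 2-byte lead, need 1 cont bytes. acc=0x1B
Byte[6]=85: continuation. acc=(acc<<6)|0x05=0x6C5
Completed: cp=U+06C5 (starts at byte 5)
Byte[7]=F0: 4-byte lead, need 3 cont bytes. acc=0x0
Byte[8]=AD: continuation. acc=(acc<<6)|0x2D=0x2D
Byte[9]=BB: continuation. acc=(acc<<6)|0x3B=0xB7B
Byte[10]=B5: continuation. acc=(acc<<6)|0x35=0x2DEF5
Completed: cp=U+2DEF5 (starts at byte 7)

Answer: 0 1 2 5 7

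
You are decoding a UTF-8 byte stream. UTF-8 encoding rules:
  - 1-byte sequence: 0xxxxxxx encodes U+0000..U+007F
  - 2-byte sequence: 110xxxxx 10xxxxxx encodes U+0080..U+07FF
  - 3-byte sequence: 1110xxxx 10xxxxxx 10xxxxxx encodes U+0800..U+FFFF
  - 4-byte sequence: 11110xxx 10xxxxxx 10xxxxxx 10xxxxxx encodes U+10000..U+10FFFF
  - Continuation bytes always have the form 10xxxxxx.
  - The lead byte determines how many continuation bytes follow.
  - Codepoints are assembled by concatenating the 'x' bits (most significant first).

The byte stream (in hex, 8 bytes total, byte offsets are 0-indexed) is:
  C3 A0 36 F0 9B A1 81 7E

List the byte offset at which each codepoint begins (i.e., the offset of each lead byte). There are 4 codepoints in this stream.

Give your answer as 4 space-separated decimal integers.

Answer: 0 2 3 7

Derivation:
Byte[0]=C3: 2-byte lead, need 1 cont bytes. acc=0x3
Byte[1]=A0: continuation. acc=(acc<<6)|0x20=0xE0
Completed: cp=U+00E0 (starts at byte 0)
Byte[2]=36: 1-byte ASCII. cp=U+0036
Byte[3]=F0: 4-byte lead, need 3 cont bytes. acc=0x0
Byte[4]=9B: continuation. acc=(acc<<6)|0x1B=0x1B
Byte[5]=A1: continuation. acc=(acc<<6)|0x21=0x6E1
Byte[6]=81: continuation. acc=(acc<<6)|0x01=0x1B841
Completed: cp=U+1B841 (starts at byte 3)
Byte[7]=7E: 1-byte ASCII. cp=U+007E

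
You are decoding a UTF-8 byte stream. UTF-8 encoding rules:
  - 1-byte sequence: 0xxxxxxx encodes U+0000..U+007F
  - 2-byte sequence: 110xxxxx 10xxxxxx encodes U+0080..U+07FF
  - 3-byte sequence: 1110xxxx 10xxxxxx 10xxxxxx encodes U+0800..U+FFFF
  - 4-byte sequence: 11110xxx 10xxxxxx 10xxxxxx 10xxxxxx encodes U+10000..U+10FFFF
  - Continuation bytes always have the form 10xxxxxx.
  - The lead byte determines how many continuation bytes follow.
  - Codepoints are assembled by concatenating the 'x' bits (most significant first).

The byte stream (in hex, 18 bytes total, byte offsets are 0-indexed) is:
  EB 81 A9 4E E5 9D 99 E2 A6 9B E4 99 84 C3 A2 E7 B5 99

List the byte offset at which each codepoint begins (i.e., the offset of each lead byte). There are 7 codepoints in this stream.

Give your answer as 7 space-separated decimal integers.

Answer: 0 3 4 7 10 13 15

Derivation:
Byte[0]=EB: 3-byte lead, need 2 cont bytes. acc=0xB
Byte[1]=81: continuation. acc=(acc<<6)|0x01=0x2C1
Byte[2]=A9: continuation. acc=(acc<<6)|0x29=0xB069
Completed: cp=U+B069 (starts at byte 0)
Byte[3]=4E: 1-byte ASCII. cp=U+004E
Byte[4]=E5: 3-byte lead, need 2 cont bytes. acc=0x5
Byte[5]=9D: continuation. acc=(acc<<6)|0x1D=0x15D
Byte[6]=99: continuation. acc=(acc<<6)|0x19=0x5759
Completed: cp=U+5759 (starts at byte 4)
Byte[7]=E2: 3-byte lead, need 2 cont bytes. acc=0x2
Byte[8]=A6: continuation. acc=(acc<<6)|0x26=0xA6
Byte[9]=9B: continuation. acc=(acc<<6)|0x1B=0x299B
Completed: cp=U+299B (starts at byte 7)
Byte[10]=E4: 3-byte lead, need 2 cont bytes. acc=0x4
Byte[11]=99: continuation. acc=(acc<<6)|0x19=0x119
Byte[12]=84: continuation. acc=(acc<<6)|0x04=0x4644
Completed: cp=U+4644 (starts at byte 10)
Byte[13]=C3: 2-byte lead, need 1 cont bytes. acc=0x3
Byte[14]=A2: continuation. acc=(acc<<6)|0x22=0xE2
Completed: cp=U+00E2 (starts at byte 13)
Byte[15]=E7: 3-byte lead, need 2 cont bytes. acc=0x7
Byte[16]=B5: continuation. acc=(acc<<6)|0x35=0x1F5
Byte[17]=99: continuation. acc=(acc<<6)|0x19=0x7D59
Completed: cp=U+7D59 (starts at byte 15)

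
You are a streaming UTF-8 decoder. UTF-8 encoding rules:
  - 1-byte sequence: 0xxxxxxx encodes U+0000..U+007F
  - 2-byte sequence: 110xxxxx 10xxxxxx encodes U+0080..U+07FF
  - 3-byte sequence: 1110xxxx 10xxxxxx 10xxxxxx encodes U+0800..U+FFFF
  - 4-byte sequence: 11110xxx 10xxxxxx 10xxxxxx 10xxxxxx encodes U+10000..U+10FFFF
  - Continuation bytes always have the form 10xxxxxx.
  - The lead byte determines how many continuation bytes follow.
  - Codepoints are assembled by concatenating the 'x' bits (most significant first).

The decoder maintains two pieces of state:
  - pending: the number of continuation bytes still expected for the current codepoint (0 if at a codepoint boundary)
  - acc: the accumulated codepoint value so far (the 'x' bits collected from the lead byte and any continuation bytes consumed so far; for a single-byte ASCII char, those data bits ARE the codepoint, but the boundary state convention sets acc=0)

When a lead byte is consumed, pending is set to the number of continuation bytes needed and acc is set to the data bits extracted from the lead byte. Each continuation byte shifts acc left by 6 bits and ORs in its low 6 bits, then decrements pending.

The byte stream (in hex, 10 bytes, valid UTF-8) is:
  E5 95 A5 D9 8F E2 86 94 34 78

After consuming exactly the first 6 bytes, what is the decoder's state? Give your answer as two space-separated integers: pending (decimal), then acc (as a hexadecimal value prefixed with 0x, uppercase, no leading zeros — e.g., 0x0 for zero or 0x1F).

Byte[0]=E5: 3-byte lead. pending=2, acc=0x5
Byte[1]=95: continuation. acc=(acc<<6)|0x15=0x155, pending=1
Byte[2]=A5: continuation. acc=(acc<<6)|0x25=0x5565, pending=0
Byte[3]=D9: 2-byte lead. pending=1, acc=0x19
Byte[4]=8F: continuation. acc=(acc<<6)|0x0F=0x64F, pending=0
Byte[5]=E2: 3-byte lead. pending=2, acc=0x2

Answer: 2 0x2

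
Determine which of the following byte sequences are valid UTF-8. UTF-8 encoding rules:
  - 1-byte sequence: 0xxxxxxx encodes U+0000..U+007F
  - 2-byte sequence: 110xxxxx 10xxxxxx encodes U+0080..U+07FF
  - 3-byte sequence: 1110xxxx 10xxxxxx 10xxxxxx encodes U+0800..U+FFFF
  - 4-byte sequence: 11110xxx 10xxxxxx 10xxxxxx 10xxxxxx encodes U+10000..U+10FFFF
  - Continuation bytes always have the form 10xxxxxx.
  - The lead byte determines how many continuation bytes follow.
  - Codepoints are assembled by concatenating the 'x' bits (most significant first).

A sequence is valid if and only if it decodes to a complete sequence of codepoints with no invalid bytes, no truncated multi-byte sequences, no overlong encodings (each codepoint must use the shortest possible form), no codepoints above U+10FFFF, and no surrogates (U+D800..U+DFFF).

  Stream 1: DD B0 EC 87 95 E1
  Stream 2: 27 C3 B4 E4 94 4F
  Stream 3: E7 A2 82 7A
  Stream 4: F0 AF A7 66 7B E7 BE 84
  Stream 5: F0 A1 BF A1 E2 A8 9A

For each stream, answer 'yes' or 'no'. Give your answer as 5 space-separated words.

Answer: no no yes no yes

Derivation:
Stream 1: error at byte offset 6. INVALID
Stream 2: error at byte offset 5. INVALID
Stream 3: decodes cleanly. VALID
Stream 4: error at byte offset 3. INVALID
Stream 5: decodes cleanly. VALID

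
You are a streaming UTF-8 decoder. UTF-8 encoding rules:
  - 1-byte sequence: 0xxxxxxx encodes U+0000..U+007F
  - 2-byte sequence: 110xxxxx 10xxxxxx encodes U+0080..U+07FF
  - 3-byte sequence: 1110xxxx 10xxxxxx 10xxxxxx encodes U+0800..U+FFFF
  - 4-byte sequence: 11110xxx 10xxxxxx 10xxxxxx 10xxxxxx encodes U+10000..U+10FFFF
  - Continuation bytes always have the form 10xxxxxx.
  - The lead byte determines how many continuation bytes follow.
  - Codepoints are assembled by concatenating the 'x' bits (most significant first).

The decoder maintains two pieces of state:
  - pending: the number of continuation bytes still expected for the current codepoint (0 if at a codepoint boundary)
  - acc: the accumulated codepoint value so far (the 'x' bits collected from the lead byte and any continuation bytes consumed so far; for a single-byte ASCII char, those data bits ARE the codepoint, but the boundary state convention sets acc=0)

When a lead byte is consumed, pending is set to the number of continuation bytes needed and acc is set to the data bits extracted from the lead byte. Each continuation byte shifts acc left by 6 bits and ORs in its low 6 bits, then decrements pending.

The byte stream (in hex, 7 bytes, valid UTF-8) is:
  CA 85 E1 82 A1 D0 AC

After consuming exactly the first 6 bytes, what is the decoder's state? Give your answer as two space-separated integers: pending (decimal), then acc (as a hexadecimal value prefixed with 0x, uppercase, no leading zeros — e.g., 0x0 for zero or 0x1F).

Byte[0]=CA: 2-byte lead. pending=1, acc=0xA
Byte[1]=85: continuation. acc=(acc<<6)|0x05=0x285, pending=0
Byte[2]=E1: 3-byte lead. pending=2, acc=0x1
Byte[3]=82: continuation. acc=(acc<<6)|0x02=0x42, pending=1
Byte[4]=A1: continuation. acc=(acc<<6)|0x21=0x10A1, pending=0
Byte[5]=D0: 2-byte lead. pending=1, acc=0x10

Answer: 1 0x10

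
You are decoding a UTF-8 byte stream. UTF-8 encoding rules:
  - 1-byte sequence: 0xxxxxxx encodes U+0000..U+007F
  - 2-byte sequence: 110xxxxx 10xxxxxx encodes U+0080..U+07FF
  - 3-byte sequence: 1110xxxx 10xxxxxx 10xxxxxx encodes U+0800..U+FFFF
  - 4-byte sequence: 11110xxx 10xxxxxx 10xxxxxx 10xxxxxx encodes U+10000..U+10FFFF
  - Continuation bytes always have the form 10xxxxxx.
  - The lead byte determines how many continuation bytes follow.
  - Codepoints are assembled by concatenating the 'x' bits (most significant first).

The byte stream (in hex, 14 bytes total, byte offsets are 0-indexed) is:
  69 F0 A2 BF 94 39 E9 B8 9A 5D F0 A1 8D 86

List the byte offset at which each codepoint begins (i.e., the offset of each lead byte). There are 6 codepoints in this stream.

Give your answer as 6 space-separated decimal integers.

Answer: 0 1 5 6 9 10

Derivation:
Byte[0]=69: 1-byte ASCII. cp=U+0069
Byte[1]=F0: 4-byte lead, need 3 cont bytes. acc=0x0
Byte[2]=A2: continuation. acc=(acc<<6)|0x22=0x22
Byte[3]=BF: continuation. acc=(acc<<6)|0x3F=0x8BF
Byte[4]=94: continuation. acc=(acc<<6)|0x14=0x22FD4
Completed: cp=U+22FD4 (starts at byte 1)
Byte[5]=39: 1-byte ASCII. cp=U+0039
Byte[6]=E9: 3-byte lead, need 2 cont bytes. acc=0x9
Byte[7]=B8: continuation. acc=(acc<<6)|0x38=0x278
Byte[8]=9A: continuation. acc=(acc<<6)|0x1A=0x9E1A
Completed: cp=U+9E1A (starts at byte 6)
Byte[9]=5D: 1-byte ASCII. cp=U+005D
Byte[10]=F0: 4-byte lead, need 3 cont bytes. acc=0x0
Byte[11]=A1: continuation. acc=(acc<<6)|0x21=0x21
Byte[12]=8D: continuation. acc=(acc<<6)|0x0D=0x84D
Byte[13]=86: continuation. acc=(acc<<6)|0x06=0x21346
Completed: cp=U+21346 (starts at byte 10)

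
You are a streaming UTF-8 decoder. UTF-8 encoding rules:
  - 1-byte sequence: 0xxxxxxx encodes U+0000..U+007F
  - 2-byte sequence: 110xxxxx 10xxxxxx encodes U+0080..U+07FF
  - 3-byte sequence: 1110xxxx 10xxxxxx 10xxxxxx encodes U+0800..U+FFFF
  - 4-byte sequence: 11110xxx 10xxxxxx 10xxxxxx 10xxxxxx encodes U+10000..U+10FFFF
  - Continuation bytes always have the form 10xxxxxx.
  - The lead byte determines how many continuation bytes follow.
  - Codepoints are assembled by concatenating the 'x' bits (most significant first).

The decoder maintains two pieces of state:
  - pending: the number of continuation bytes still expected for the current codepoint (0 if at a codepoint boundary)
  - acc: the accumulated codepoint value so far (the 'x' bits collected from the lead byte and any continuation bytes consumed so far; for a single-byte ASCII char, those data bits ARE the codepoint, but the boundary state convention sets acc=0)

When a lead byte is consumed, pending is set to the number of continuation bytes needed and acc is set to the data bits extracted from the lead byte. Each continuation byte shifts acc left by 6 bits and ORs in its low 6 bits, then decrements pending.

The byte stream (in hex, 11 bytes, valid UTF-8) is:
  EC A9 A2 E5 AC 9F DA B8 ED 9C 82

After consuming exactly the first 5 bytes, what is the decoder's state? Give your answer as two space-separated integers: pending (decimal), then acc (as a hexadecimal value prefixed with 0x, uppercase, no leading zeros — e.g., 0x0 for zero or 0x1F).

Answer: 1 0x16C

Derivation:
Byte[0]=EC: 3-byte lead. pending=2, acc=0xC
Byte[1]=A9: continuation. acc=(acc<<6)|0x29=0x329, pending=1
Byte[2]=A2: continuation. acc=(acc<<6)|0x22=0xCA62, pending=0
Byte[3]=E5: 3-byte lead. pending=2, acc=0x5
Byte[4]=AC: continuation. acc=(acc<<6)|0x2C=0x16C, pending=1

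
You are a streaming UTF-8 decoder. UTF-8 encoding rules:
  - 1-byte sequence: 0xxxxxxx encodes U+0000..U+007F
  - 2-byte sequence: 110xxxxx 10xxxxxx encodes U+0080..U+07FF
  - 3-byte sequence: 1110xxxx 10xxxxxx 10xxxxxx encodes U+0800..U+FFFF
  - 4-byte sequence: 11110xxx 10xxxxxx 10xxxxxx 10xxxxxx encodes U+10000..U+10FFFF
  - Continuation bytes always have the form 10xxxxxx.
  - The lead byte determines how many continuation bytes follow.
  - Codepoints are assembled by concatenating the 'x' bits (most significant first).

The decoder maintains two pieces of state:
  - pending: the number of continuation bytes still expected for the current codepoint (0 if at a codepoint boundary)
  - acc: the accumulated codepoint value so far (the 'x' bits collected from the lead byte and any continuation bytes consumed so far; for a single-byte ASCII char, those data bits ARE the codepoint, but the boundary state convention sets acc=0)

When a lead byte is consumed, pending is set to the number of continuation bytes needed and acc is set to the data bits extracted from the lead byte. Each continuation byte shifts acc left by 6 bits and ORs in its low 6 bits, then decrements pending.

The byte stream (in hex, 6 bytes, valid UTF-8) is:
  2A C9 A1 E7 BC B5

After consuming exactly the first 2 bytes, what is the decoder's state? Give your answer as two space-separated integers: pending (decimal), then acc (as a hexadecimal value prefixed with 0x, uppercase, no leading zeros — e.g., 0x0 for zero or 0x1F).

Answer: 1 0x9

Derivation:
Byte[0]=2A: 1-byte. pending=0, acc=0x0
Byte[1]=C9: 2-byte lead. pending=1, acc=0x9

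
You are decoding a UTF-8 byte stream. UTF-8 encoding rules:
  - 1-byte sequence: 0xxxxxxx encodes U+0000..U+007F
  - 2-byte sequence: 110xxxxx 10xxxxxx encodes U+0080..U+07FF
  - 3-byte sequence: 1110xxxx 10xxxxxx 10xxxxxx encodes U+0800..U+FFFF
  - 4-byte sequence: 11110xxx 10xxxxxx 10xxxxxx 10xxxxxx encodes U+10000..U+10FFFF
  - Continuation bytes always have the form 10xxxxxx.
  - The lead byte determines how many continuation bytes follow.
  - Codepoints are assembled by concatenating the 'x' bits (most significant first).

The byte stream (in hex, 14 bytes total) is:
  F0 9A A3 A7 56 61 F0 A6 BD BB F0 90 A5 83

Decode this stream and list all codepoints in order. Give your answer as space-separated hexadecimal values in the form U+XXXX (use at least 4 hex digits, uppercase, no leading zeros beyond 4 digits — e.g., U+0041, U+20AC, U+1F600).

Byte[0]=F0: 4-byte lead, need 3 cont bytes. acc=0x0
Byte[1]=9A: continuation. acc=(acc<<6)|0x1A=0x1A
Byte[2]=A3: continuation. acc=(acc<<6)|0x23=0x6A3
Byte[3]=A7: continuation. acc=(acc<<6)|0x27=0x1A8E7
Completed: cp=U+1A8E7 (starts at byte 0)
Byte[4]=56: 1-byte ASCII. cp=U+0056
Byte[5]=61: 1-byte ASCII. cp=U+0061
Byte[6]=F0: 4-byte lead, need 3 cont bytes. acc=0x0
Byte[7]=A6: continuation. acc=(acc<<6)|0x26=0x26
Byte[8]=BD: continuation. acc=(acc<<6)|0x3D=0x9BD
Byte[9]=BB: continuation. acc=(acc<<6)|0x3B=0x26F7B
Completed: cp=U+26F7B (starts at byte 6)
Byte[10]=F0: 4-byte lead, need 3 cont bytes. acc=0x0
Byte[11]=90: continuation. acc=(acc<<6)|0x10=0x10
Byte[12]=A5: continuation. acc=(acc<<6)|0x25=0x425
Byte[13]=83: continuation. acc=(acc<<6)|0x03=0x10943
Completed: cp=U+10943 (starts at byte 10)

Answer: U+1A8E7 U+0056 U+0061 U+26F7B U+10943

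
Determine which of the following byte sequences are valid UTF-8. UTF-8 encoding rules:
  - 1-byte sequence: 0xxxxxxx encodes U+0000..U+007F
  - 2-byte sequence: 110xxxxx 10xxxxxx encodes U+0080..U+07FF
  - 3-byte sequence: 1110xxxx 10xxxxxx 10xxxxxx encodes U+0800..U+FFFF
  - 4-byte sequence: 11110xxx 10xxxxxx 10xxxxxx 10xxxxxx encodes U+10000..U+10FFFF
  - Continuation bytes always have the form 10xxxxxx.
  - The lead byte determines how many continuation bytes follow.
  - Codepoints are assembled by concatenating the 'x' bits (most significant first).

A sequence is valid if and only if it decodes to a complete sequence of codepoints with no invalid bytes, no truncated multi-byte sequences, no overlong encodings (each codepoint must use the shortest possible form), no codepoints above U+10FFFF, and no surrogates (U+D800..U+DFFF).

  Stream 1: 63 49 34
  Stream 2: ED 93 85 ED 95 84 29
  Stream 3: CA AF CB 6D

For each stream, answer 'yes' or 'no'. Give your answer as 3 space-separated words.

Stream 1: decodes cleanly. VALID
Stream 2: decodes cleanly. VALID
Stream 3: error at byte offset 3. INVALID

Answer: yes yes no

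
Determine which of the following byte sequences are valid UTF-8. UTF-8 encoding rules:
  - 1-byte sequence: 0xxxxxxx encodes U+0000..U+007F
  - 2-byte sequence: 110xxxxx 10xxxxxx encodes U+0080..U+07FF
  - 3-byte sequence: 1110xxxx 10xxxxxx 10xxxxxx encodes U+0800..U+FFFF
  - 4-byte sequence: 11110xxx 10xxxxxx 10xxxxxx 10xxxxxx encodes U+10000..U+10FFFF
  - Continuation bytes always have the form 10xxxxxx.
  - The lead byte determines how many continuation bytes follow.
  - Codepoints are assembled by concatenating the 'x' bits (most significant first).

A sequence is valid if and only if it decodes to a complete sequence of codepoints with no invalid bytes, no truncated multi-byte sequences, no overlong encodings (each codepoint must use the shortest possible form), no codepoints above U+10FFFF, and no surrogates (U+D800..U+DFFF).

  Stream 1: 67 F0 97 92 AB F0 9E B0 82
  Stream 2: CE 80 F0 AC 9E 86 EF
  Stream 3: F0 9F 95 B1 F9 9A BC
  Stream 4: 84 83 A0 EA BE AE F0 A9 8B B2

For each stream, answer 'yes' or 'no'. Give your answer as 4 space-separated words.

Stream 1: decodes cleanly. VALID
Stream 2: error at byte offset 7. INVALID
Stream 3: error at byte offset 4. INVALID
Stream 4: error at byte offset 0. INVALID

Answer: yes no no no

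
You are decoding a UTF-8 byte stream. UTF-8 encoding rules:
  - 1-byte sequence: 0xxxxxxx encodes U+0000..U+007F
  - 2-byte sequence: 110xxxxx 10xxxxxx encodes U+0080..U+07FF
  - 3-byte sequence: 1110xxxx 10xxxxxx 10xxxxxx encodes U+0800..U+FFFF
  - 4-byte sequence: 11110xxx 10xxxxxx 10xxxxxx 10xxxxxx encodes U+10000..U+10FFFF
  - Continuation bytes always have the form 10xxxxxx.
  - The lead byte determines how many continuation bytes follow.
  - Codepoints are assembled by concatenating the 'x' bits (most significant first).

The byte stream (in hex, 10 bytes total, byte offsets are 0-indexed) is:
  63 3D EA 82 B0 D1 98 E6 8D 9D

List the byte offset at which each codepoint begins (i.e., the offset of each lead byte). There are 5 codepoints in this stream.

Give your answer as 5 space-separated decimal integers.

Byte[0]=63: 1-byte ASCII. cp=U+0063
Byte[1]=3D: 1-byte ASCII. cp=U+003D
Byte[2]=EA: 3-byte lead, need 2 cont bytes. acc=0xA
Byte[3]=82: continuation. acc=(acc<<6)|0x02=0x282
Byte[4]=B0: continuation. acc=(acc<<6)|0x30=0xA0B0
Completed: cp=U+A0B0 (starts at byte 2)
Byte[5]=D1: 2-byte lead, need 1 cont bytes. acc=0x11
Byte[6]=98: continuation. acc=(acc<<6)|0x18=0x458
Completed: cp=U+0458 (starts at byte 5)
Byte[7]=E6: 3-byte lead, need 2 cont bytes. acc=0x6
Byte[8]=8D: continuation. acc=(acc<<6)|0x0D=0x18D
Byte[9]=9D: continuation. acc=(acc<<6)|0x1D=0x635D
Completed: cp=U+635D (starts at byte 7)

Answer: 0 1 2 5 7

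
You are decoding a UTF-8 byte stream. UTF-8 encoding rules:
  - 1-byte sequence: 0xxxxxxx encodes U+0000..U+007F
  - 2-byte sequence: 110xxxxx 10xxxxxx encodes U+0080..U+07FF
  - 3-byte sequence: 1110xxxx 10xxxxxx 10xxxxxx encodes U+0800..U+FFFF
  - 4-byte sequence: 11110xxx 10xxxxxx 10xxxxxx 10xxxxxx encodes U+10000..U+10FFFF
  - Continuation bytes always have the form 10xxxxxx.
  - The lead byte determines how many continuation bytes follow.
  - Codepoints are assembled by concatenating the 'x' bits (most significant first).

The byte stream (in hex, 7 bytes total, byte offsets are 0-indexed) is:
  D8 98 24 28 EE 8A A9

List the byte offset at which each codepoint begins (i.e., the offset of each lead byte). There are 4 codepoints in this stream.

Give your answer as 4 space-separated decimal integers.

Answer: 0 2 3 4

Derivation:
Byte[0]=D8: 2-byte lead, need 1 cont bytes. acc=0x18
Byte[1]=98: continuation. acc=(acc<<6)|0x18=0x618
Completed: cp=U+0618 (starts at byte 0)
Byte[2]=24: 1-byte ASCII. cp=U+0024
Byte[3]=28: 1-byte ASCII. cp=U+0028
Byte[4]=EE: 3-byte lead, need 2 cont bytes. acc=0xE
Byte[5]=8A: continuation. acc=(acc<<6)|0x0A=0x38A
Byte[6]=A9: continuation. acc=(acc<<6)|0x29=0xE2A9
Completed: cp=U+E2A9 (starts at byte 4)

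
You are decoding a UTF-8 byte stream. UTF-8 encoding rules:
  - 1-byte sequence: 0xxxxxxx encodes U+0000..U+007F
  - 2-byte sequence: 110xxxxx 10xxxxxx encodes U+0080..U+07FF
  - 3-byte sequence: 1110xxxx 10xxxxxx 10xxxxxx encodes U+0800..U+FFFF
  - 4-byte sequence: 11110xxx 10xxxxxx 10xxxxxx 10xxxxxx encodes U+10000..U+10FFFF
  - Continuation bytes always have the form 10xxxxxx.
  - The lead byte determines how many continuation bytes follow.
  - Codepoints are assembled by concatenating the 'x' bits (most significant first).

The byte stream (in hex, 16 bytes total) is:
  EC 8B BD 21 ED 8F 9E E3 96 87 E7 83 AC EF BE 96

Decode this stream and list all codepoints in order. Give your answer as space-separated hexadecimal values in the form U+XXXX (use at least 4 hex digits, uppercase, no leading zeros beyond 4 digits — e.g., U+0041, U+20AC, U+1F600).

Answer: U+C2FD U+0021 U+D3DE U+3587 U+70EC U+FF96

Derivation:
Byte[0]=EC: 3-byte lead, need 2 cont bytes. acc=0xC
Byte[1]=8B: continuation. acc=(acc<<6)|0x0B=0x30B
Byte[2]=BD: continuation. acc=(acc<<6)|0x3D=0xC2FD
Completed: cp=U+C2FD (starts at byte 0)
Byte[3]=21: 1-byte ASCII. cp=U+0021
Byte[4]=ED: 3-byte lead, need 2 cont bytes. acc=0xD
Byte[5]=8F: continuation. acc=(acc<<6)|0x0F=0x34F
Byte[6]=9E: continuation. acc=(acc<<6)|0x1E=0xD3DE
Completed: cp=U+D3DE (starts at byte 4)
Byte[7]=E3: 3-byte lead, need 2 cont bytes. acc=0x3
Byte[8]=96: continuation. acc=(acc<<6)|0x16=0xD6
Byte[9]=87: continuation. acc=(acc<<6)|0x07=0x3587
Completed: cp=U+3587 (starts at byte 7)
Byte[10]=E7: 3-byte lead, need 2 cont bytes. acc=0x7
Byte[11]=83: continuation. acc=(acc<<6)|0x03=0x1C3
Byte[12]=AC: continuation. acc=(acc<<6)|0x2C=0x70EC
Completed: cp=U+70EC (starts at byte 10)
Byte[13]=EF: 3-byte lead, need 2 cont bytes. acc=0xF
Byte[14]=BE: continuation. acc=(acc<<6)|0x3E=0x3FE
Byte[15]=96: continuation. acc=(acc<<6)|0x16=0xFF96
Completed: cp=U+FF96 (starts at byte 13)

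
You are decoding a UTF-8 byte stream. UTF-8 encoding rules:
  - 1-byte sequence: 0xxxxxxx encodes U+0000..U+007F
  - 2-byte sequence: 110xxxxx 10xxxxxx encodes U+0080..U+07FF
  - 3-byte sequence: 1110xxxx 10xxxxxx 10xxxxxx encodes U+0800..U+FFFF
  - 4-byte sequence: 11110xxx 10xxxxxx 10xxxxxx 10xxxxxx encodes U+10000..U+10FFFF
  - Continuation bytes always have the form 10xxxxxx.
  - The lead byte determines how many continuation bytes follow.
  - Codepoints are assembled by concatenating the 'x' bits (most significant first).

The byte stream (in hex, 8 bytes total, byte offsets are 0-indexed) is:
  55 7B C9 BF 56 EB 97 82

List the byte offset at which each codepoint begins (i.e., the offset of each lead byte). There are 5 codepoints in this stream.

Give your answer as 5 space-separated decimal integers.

Byte[0]=55: 1-byte ASCII. cp=U+0055
Byte[1]=7B: 1-byte ASCII. cp=U+007B
Byte[2]=C9: 2-byte lead, need 1 cont bytes. acc=0x9
Byte[3]=BF: continuation. acc=(acc<<6)|0x3F=0x27F
Completed: cp=U+027F (starts at byte 2)
Byte[4]=56: 1-byte ASCII. cp=U+0056
Byte[5]=EB: 3-byte lead, need 2 cont bytes. acc=0xB
Byte[6]=97: continuation. acc=(acc<<6)|0x17=0x2D7
Byte[7]=82: continuation. acc=(acc<<6)|0x02=0xB5C2
Completed: cp=U+B5C2 (starts at byte 5)

Answer: 0 1 2 4 5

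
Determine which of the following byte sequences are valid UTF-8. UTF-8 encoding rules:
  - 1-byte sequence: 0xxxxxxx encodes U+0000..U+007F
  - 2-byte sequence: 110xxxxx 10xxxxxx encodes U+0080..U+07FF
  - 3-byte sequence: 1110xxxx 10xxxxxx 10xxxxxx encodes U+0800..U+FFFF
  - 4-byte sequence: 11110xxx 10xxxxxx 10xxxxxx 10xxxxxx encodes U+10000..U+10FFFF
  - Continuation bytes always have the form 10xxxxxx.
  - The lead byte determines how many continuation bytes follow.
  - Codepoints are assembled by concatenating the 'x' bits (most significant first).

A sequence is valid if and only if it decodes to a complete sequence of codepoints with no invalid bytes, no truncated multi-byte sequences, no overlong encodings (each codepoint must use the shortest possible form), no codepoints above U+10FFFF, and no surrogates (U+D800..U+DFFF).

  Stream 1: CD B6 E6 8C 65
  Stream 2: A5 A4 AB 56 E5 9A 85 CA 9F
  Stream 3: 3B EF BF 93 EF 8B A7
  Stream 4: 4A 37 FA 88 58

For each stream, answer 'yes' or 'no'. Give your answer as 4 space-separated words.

Answer: no no yes no

Derivation:
Stream 1: error at byte offset 4. INVALID
Stream 2: error at byte offset 0. INVALID
Stream 3: decodes cleanly. VALID
Stream 4: error at byte offset 2. INVALID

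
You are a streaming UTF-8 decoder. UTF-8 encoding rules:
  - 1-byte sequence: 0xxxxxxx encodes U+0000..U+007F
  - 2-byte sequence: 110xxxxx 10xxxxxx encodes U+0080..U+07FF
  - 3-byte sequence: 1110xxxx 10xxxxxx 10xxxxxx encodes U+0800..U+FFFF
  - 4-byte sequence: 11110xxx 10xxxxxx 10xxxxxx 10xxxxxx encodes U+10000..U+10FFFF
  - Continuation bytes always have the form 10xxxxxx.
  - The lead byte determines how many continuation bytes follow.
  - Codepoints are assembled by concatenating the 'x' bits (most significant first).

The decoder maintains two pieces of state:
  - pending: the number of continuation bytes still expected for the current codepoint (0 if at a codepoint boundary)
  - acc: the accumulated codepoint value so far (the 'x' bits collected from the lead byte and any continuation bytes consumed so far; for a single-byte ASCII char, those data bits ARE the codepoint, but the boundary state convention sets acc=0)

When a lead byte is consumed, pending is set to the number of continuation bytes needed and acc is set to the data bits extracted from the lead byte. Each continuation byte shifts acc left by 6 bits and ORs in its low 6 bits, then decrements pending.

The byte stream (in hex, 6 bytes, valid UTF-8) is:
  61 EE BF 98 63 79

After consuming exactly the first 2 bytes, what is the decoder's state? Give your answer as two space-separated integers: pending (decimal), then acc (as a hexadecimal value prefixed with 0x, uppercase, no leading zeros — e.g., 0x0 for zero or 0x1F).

Answer: 2 0xE

Derivation:
Byte[0]=61: 1-byte. pending=0, acc=0x0
Byte[1]=EE: 3-byte lead. pending=2, acc=0xE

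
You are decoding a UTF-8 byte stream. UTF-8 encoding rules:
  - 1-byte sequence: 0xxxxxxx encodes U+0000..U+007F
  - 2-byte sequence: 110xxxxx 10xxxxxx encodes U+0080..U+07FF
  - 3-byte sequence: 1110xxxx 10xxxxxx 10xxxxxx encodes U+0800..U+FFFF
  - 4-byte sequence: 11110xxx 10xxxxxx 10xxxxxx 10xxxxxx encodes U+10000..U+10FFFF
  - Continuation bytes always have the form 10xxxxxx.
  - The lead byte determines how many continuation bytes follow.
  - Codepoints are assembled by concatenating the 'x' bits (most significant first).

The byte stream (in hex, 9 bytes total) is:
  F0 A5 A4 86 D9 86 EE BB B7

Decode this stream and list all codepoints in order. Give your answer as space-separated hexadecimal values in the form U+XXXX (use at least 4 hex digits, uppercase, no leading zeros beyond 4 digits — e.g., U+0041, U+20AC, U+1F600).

Answer: U+25906 U+0646 U+EEF7

Derivation:
Byte[0]=F0: 4-byte lead, need 3 cont bytes. acc=0x0
Byte[1]=A5: continuation. acc=(acc<<6)|0x25=0x25
Byte[2]=A4: continuation. acc=(acc<<6)|0x24=0x964
Byte[3]=86: continuation. acc=(acc<<6)|0x06=0x25906
Completed: cp=U+25906 (starts at byte 0)
Byte[4]=D9: 2-byte lead, need 1 cont bytes. acc=0x19
Byte[5]=86: continuation. acc=(acc<<6)|0x06=0x646
Completed: cp=U+0646 (starts at byte 4)
Byte[6]=EE: 3-byte lead, need 2 cont bytes. acc=0xE
Byte[7]=BB: continuation. acc=(acc<<6)|0x3B=0x3BB
Byte[8]=B7: continuation. acc=(acc<<6)|0x37=0xEEF7
Completed: cp=U+EEF7 (starts at byte 6)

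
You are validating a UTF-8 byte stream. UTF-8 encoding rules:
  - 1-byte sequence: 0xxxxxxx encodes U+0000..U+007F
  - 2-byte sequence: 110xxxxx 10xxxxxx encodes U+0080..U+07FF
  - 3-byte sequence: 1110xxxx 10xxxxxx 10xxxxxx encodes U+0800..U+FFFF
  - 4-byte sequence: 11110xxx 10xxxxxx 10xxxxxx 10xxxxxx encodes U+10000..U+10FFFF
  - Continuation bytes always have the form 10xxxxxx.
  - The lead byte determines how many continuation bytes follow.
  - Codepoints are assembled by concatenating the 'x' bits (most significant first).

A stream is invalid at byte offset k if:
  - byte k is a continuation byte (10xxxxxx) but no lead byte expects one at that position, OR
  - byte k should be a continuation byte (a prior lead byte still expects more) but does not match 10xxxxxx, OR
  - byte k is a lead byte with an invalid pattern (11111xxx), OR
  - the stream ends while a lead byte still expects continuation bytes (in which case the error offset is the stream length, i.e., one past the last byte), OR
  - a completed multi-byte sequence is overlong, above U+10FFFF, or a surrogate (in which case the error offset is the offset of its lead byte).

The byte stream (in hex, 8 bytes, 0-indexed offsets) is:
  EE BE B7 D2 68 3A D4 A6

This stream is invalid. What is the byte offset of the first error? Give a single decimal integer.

Byte[0]=EE: 3-byte lead, need 2 cont bytes. acc=0xE
Byte[1]=BE: continuation. acc=(acc<<6)|0x3E=0x3BE
Byte[2]=B7: continuation. acc=(acc<<6)|0x37=0xEFB7
Completed: cp=U+EFB7 (starts at byte 0)
Byte[3]=D2: 2-byte lead, need 1 cont bytes. acc=0x12
Byte[4]=68: expected 10xxxxxx continuation. INVALID

Answer: 4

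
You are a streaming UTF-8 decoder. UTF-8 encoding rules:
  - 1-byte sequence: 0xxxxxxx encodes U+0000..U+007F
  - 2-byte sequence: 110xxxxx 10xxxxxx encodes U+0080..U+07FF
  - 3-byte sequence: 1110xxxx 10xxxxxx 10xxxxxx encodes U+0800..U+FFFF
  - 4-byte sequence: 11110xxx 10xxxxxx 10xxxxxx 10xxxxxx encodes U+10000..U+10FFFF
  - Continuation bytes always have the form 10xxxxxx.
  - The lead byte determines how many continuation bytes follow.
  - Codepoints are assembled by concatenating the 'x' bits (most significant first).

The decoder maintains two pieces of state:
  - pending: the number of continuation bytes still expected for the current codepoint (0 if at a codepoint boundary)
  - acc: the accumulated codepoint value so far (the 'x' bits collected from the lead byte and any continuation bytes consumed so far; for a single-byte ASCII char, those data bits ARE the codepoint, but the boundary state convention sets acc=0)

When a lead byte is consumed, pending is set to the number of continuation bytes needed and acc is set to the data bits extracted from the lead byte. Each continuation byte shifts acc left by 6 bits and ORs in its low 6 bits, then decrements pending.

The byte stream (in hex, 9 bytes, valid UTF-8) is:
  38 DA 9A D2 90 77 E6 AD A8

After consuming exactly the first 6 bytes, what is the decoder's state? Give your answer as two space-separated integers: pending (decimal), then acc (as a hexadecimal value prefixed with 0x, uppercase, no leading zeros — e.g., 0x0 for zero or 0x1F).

Byte[0]=38: 1-byte. pending=0, acc=0x0
Byte[1]=DA: 2-byte lead. pending=1, acc=0x1A
Byte[2]=9A: continuation. acc=(acc<<6)|0x1A=0x69A, pending=0
Byte[3]=D2: 2-byte lead. pending=1, acc=0x12
Byte[4]=90: continuation. acc=(acc<<6)|0x10=0x490, pending=0
Byte[5]=77: 1-byte. pending=0, acc=0x0

Answer: 0 0x0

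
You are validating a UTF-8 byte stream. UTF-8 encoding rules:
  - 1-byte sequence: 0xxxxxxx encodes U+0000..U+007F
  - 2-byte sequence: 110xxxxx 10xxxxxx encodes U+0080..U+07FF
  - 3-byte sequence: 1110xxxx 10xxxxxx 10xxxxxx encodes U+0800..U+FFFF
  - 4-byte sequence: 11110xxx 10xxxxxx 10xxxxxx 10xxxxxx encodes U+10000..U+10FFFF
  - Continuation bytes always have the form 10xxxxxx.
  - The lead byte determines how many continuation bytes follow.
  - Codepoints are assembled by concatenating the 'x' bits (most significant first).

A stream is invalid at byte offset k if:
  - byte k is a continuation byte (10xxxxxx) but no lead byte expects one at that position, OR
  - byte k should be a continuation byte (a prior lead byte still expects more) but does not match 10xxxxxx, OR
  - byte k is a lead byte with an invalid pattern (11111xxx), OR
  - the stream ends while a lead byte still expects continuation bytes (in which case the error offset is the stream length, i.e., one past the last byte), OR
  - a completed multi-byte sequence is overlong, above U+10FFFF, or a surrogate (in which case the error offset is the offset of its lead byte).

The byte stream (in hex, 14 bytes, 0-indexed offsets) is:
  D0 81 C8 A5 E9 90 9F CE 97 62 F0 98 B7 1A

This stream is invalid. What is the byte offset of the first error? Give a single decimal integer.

Answer: 13

Derivation:
Byte[0]=D0: 2-byte lead, need 1 cont bytes. acc=0x10
Byte[1]=81: continuation. acc=(acc<<6)|0x01=0x401
Completed: cp=U+0401 (starts at byte 0)
Byte[2]=C8: 2-byte lead, need 1 cont bytes. acc=0x8
Byte[3]=A5: continuation. acc=(acc<<6)|0x25=0x225
Completed: cp=U+0225 (starts at byte 2)
Byte[4]=E9: 3-byte lead, need 2 cont bytes. acc=0x9
Byte[5]=90: continuation. acc=(acc<<6)|0x10=0x250
Byte[6]=9F: continuation. acc=(acc<<6)|0x1F=0x941F
Completed: cp=U+941F (starts at byte 4)
Byte[7]=CE: 2-byte lead, need 1 cont bytes. acc=0xE
Byte[8]=97: continuation. acc=(acc<<6)|0x17=0x397
Completed: cp=U+0397 (starts at byte 7)
Byte[9]=62: 1-byte ASCII. cp=U+0062
Byte[10]=F0: 4-byte lead, need 3 cont bytes. acc=0x0
Byte[11]=98: continuation. acc=(acc<<6)|0x18=0x18
Byte[12]=B7: continuation. acc=(acc<<6)|0x37=0x637
Byte[13]=1A: expected 10xxxxxx continuation. INVALID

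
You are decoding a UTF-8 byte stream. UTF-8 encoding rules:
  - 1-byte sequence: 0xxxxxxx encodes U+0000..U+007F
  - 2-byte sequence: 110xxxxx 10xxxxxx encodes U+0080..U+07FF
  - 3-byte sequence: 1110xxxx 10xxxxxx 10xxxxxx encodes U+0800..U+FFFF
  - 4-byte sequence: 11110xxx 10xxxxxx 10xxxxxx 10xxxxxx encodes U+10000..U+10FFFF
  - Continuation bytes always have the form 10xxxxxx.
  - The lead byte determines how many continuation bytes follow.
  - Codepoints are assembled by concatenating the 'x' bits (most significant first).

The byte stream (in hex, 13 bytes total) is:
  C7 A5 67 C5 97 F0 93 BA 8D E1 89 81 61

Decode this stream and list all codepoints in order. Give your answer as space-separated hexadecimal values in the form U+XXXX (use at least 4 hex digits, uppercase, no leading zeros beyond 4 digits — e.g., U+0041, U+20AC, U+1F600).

Byte[0]=C7: 2-byte lead, need 1 cont bytes. acc=0x7
Byte[1]=A5: continuation. acc=(acc<<6)|0x25=0x1E5
Completed: cp=U+01E5 (starts at byte 0)
Byte[2]=67: 1-byte ASCII. cp=U+0067
Byte[3]=C5: 2-byte lead, need 1 cont bytes. acc=0x5
Byte[4]=97: continuation. acc=(acc<<6)|0x17=0x157
Completed: cp=U+0157 (starts at byte 3)
Byte[5]=F0: 4-byte lead, need 3 cont bytes. acc=0x0
Byte[6]=93: continuation. acc=(acc<<6)|0x13=0x13
Byte[7]=BA: continuation. acc=(acc<<6)|0x3A=0x4FA
Byte[8]=8D: continuation. acc=(acc<<6)|0x0D=0x13E8D
Completed: cp=U+13E8D (starts at byte 5)
Byte[9]=E1: 3-byte lead, need 2 cont bytes. acc=0x1
Byte[10]=89: continuation. acc=(acc<<6)|0x09=0x49
Byte[11]=81: continuation. acc=(acc<<6)|0x01=0x1241
Completed: cp=U+1241 (starts at byte 9)
Byte[12]=61: 1-byte ASCII. cp=U+0061

Answer: U+01E5 U+0067 U+0157 U+13E8D U+1241 U+0061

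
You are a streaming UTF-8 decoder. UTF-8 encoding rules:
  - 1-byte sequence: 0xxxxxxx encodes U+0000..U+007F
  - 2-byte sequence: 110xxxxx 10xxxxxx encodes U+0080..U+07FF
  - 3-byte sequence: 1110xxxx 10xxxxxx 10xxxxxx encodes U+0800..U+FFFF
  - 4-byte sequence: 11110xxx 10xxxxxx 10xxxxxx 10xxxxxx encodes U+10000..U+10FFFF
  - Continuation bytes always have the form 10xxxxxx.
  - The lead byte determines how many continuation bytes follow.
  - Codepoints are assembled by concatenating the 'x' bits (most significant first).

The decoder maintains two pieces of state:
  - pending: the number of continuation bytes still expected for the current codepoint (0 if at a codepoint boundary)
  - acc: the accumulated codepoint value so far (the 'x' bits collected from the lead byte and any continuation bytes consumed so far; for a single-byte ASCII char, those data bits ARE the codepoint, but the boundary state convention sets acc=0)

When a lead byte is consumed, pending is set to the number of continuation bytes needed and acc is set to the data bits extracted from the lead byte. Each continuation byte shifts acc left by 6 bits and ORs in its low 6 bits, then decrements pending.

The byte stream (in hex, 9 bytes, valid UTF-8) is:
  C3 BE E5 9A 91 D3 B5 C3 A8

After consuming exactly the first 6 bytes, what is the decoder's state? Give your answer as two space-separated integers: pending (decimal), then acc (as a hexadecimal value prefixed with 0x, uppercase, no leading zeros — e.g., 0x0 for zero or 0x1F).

Byte[0]=C3: 2-byte lead. pending=1, acc=0x3
Byte[1]=BE: continuation. acc=(acc<<6)|0x3E=0xFE, pending=0
Byte[2]=E5: 3-byte lead. pending=2, acc=0x5
Byte[3]=9A: continuation. acc=(acc<<6)|0x1A=0x15A, pending=1
Byte[4]=91: continuation. acc=(acc<<6)|0x11=0x5691, pending=0
Byte[5]=D3: 2-byte lead. pending=1, acc=0x13

Answer: 1 0x13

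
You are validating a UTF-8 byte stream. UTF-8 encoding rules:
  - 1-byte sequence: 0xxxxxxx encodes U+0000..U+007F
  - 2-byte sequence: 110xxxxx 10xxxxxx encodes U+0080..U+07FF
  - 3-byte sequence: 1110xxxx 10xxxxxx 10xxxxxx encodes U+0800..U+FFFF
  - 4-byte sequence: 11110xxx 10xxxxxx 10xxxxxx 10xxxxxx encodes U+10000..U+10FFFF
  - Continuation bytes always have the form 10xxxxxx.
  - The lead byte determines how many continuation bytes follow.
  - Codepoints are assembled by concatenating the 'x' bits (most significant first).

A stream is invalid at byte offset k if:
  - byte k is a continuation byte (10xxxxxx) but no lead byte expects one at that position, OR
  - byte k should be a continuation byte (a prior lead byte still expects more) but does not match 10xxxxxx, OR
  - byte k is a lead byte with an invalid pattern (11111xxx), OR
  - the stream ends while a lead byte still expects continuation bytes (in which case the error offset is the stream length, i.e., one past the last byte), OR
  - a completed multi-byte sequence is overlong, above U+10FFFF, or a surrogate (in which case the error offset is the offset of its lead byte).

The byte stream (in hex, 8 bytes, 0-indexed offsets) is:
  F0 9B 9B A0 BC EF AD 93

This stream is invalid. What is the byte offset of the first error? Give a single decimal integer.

Answer: 4

Derivation:
Byte[0]=F0: 4-byte lead, need 3 cont bytes. acc=0x0
Byte[1]=9B: continuation. acc=(acc<<6)|0x1B=0x1B
Byte[2]=9B: continuation. acc=(acc<<6)|0x1B=0x6DB
Byte[3]=A0: continuation. acc=(acc<<6)|0x20=0x1B6E0
Completed: cp=U+1B6E0 (starts at byte 0)
Byte[4]=BC: INVALID lead byte (not 0xxx/110x/1110/11110)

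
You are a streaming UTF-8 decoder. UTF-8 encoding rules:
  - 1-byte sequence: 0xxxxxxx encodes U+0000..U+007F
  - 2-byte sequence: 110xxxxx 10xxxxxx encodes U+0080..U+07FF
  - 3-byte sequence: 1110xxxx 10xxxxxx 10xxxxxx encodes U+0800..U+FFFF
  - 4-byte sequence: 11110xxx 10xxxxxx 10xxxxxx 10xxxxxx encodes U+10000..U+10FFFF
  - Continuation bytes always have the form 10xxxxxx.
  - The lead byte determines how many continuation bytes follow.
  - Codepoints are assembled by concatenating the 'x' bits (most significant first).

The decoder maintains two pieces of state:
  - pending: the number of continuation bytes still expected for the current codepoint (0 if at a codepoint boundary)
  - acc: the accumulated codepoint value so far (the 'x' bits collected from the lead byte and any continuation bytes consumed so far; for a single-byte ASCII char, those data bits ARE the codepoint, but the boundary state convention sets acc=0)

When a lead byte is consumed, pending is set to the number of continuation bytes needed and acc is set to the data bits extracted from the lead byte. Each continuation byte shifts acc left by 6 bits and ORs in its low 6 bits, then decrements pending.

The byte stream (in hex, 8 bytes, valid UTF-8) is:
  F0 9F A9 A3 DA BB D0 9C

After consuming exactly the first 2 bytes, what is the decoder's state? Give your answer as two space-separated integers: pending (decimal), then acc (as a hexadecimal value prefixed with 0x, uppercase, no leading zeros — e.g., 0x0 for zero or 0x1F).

Byte[0]=F0: 4-byte lead. pending=3, acc=0x0
Byte[1]=9F: continuation. acc=(acc<<6)|0x1F=0x1F, pending=2

Answer: 2 0x1F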